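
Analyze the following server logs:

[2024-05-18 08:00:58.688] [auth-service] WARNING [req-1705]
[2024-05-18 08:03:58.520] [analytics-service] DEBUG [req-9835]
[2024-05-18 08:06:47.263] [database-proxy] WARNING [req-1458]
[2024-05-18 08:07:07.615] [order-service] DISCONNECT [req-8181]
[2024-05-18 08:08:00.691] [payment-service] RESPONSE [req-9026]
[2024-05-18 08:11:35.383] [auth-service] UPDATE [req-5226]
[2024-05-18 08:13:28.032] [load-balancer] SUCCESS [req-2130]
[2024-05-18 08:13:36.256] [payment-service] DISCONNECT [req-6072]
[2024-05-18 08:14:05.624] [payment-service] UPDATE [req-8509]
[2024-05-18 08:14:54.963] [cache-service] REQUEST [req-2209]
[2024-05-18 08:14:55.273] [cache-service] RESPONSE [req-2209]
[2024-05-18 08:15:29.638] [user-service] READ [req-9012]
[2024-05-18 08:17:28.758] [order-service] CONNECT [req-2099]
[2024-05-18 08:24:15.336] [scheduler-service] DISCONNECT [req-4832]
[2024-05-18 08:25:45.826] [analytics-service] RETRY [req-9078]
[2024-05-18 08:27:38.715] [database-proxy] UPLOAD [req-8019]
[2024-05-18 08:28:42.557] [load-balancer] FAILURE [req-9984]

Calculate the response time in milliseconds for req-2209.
310

To calculate latency:

1. Find REQUEST with id req-2209: 2024-05-18 08:14:54.963
2. Find RESPONSE with id req-2209: 2024-05-18 08:14:55.273
3. Latency: 2024-05-18 08:14:55.273 - 2024-05-18 08:14:54.963 = 310ms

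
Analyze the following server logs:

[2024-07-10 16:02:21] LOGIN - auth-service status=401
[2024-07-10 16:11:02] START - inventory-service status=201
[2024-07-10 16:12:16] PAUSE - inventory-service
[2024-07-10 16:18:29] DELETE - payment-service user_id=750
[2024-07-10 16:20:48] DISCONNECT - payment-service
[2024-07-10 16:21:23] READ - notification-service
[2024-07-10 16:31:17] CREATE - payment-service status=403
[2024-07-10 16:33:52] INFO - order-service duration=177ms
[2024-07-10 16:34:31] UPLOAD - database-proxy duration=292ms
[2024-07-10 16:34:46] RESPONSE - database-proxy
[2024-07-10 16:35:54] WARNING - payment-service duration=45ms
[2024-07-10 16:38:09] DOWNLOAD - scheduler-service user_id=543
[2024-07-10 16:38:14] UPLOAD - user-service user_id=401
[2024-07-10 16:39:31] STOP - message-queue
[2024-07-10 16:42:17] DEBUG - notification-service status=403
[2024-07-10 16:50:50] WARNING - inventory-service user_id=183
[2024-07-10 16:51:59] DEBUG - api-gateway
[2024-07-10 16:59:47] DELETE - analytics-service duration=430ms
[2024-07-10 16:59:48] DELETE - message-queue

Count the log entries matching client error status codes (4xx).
3

To find matching entries:

1. Pattern to match: client error status codes (4xx)
2. Scan each log entry for the pattern
3. Count matches: 3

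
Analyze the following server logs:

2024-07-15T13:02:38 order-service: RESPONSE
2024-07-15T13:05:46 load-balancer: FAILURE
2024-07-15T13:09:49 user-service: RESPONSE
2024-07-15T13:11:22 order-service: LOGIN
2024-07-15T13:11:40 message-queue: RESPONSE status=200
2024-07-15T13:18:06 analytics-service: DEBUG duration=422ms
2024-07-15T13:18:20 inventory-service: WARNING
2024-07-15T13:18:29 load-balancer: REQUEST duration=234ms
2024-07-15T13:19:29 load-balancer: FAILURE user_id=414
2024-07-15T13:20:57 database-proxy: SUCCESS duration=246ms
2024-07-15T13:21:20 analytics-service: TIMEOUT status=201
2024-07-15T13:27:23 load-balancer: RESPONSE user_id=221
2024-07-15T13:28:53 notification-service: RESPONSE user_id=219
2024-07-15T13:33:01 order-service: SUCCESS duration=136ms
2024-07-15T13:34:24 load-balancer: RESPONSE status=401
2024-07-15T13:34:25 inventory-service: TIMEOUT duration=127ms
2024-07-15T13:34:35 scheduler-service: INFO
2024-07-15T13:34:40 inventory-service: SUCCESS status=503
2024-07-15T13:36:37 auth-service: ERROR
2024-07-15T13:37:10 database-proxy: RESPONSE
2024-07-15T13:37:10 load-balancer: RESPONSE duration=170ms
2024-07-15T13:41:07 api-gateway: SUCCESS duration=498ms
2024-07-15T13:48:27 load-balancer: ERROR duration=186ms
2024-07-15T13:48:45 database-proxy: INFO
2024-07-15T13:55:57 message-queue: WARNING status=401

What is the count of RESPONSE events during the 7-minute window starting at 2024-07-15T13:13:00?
0

To count events in the time window:

1. Window boundaries: 2024-07-15T13:13:00 to 2024-07-15T13:20:00
2. Filter for RESPONSE events within this window
3. Count matching events: 0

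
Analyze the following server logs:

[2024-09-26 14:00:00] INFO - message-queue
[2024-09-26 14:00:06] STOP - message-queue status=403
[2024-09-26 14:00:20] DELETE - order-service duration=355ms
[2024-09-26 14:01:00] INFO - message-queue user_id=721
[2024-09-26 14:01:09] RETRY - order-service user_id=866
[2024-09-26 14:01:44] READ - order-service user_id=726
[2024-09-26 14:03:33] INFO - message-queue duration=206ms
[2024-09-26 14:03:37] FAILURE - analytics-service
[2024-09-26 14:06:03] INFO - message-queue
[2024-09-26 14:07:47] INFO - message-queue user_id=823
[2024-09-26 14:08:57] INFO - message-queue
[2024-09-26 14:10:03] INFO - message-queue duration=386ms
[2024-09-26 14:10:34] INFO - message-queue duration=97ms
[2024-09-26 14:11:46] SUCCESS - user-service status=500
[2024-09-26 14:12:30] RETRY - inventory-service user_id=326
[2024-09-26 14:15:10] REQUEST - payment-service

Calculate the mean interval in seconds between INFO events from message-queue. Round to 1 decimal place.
90.6

To calculate average interval:

1. Find all INFO events for message-queue in order
2. Calculate time gaps between consecutive events
3. Compute mean of gaps: 634 / 7 = 90.6 seconds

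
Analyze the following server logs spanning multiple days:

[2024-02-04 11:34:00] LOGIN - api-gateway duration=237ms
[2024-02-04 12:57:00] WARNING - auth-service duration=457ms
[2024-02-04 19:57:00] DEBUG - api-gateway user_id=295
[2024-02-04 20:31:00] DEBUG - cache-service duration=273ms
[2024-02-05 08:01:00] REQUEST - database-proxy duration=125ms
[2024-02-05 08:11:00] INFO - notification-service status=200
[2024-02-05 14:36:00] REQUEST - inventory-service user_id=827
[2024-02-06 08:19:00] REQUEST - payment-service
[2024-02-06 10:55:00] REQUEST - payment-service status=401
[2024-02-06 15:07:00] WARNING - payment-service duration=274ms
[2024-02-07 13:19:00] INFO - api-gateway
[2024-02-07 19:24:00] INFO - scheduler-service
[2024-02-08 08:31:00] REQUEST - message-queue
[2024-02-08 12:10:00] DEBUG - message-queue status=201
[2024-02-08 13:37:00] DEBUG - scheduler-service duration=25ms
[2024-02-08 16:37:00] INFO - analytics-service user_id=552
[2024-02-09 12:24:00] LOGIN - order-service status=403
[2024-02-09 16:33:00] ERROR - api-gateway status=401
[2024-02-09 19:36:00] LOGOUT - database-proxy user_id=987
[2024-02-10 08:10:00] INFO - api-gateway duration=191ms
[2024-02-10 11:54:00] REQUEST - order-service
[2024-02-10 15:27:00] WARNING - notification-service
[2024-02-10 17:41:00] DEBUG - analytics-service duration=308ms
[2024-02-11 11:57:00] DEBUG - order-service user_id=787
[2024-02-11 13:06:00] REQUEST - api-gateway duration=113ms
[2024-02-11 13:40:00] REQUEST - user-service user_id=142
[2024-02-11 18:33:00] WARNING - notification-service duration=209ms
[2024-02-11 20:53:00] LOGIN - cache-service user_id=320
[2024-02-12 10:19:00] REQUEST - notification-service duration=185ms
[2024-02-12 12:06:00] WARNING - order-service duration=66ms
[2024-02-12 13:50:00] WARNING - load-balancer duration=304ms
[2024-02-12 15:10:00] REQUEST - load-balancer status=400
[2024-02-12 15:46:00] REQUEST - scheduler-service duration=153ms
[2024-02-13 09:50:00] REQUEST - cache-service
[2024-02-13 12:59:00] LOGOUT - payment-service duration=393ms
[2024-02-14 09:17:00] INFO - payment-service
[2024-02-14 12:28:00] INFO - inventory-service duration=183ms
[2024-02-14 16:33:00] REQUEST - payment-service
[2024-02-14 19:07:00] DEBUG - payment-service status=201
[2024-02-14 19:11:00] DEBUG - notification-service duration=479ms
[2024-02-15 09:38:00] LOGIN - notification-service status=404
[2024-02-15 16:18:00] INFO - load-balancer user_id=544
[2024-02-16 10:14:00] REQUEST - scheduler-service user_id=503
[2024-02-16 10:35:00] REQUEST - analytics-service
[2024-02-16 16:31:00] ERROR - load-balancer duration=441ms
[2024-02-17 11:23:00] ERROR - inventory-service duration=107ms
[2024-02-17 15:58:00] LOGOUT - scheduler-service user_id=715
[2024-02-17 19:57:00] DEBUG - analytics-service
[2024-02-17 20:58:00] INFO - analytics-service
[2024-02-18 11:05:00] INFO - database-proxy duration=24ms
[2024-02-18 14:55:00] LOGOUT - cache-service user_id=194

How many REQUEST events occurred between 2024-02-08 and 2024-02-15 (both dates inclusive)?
9

To filter by date range:

1. Date range: 2024-02-08 through 2024-02-15, both dates inclusive
2. Filter for REQUEST events whose date falls in this range
3. Count matching events: 9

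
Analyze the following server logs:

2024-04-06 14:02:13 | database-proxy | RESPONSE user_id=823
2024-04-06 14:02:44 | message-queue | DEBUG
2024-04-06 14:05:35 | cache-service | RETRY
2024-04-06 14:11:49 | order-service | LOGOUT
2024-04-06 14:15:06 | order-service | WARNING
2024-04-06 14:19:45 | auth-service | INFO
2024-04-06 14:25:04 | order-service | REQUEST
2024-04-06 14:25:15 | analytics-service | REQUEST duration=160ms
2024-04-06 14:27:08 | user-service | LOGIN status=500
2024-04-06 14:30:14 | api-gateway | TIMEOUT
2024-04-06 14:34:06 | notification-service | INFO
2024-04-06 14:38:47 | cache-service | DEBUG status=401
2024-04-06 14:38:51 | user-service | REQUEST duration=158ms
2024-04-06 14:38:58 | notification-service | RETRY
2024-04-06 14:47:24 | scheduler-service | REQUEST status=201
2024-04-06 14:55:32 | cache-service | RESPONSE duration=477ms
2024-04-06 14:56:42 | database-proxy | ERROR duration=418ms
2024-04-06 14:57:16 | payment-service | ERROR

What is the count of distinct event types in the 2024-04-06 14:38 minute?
3

To count unique event types:

1. Filter events in the minute starting at 2024-04-06 14:38
2. Extract event types from matching entries
3. Count unique types: 3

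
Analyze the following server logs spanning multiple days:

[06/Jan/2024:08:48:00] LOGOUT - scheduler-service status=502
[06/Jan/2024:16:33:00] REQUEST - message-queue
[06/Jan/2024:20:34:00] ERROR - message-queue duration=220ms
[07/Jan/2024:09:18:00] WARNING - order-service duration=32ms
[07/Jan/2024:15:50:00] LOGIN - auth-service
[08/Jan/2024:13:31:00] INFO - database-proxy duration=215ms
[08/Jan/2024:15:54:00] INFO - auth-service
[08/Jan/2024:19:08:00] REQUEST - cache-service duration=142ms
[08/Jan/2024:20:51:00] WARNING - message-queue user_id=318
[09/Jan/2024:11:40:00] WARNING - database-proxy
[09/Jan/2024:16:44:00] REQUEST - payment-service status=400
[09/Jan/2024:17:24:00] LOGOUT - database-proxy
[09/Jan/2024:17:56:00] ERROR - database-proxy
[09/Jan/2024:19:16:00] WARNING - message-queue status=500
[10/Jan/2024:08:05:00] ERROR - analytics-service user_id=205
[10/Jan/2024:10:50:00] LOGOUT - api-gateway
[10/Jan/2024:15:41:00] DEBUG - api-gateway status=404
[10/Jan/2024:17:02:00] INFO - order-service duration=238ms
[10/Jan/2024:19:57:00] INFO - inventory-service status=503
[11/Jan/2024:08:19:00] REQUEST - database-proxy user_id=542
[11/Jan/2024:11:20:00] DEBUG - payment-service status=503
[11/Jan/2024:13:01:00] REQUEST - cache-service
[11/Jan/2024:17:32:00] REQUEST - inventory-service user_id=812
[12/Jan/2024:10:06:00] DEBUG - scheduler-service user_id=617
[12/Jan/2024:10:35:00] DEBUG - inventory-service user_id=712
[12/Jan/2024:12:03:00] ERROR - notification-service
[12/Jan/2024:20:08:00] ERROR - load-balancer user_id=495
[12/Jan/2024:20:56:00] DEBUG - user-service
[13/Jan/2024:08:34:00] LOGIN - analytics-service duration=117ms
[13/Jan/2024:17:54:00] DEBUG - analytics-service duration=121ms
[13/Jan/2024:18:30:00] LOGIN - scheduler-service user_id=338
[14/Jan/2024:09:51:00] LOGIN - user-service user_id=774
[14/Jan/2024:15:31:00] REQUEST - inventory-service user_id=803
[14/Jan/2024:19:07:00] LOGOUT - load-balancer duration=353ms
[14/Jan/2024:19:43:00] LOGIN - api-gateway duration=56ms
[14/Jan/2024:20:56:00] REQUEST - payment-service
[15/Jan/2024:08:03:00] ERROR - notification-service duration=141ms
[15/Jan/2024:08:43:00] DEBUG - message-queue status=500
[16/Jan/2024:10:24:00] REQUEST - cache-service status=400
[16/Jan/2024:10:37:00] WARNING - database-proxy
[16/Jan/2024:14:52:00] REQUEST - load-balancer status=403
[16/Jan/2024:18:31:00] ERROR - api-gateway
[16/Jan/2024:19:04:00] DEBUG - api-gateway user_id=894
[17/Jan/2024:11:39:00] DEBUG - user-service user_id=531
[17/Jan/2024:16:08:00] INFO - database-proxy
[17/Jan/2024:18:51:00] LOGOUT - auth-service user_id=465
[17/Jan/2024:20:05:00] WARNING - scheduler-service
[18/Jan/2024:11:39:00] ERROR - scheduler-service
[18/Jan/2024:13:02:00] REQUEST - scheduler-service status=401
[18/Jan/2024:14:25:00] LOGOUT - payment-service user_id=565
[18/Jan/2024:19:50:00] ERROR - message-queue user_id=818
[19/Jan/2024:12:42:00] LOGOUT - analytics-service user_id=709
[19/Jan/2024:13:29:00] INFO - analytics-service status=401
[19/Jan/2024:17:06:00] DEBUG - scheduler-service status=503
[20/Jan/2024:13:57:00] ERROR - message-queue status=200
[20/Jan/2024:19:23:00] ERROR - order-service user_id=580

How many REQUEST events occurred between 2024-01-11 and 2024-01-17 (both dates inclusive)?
7

To filter by date range:

1. Date range: 2024-01-11 through 2024-01-17, both dates inclusive
2. Filter for REQUEST events whose date falls in this range
3. Count matching events: 7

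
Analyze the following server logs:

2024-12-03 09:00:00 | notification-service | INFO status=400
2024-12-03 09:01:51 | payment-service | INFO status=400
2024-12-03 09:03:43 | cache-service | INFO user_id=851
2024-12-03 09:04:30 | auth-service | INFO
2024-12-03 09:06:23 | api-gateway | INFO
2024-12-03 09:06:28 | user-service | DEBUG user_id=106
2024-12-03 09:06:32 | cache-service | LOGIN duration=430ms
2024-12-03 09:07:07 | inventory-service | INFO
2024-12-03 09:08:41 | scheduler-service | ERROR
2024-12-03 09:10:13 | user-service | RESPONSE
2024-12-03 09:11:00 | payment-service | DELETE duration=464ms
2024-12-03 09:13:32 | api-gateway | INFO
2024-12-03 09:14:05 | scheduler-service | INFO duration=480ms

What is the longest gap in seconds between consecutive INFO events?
385

To find the longest gap:

1. Extract all INFO events in chronological order
2. Calculate time differences between consecutive events
3. Find the maximum difference
4. Longest gap: 385 seconds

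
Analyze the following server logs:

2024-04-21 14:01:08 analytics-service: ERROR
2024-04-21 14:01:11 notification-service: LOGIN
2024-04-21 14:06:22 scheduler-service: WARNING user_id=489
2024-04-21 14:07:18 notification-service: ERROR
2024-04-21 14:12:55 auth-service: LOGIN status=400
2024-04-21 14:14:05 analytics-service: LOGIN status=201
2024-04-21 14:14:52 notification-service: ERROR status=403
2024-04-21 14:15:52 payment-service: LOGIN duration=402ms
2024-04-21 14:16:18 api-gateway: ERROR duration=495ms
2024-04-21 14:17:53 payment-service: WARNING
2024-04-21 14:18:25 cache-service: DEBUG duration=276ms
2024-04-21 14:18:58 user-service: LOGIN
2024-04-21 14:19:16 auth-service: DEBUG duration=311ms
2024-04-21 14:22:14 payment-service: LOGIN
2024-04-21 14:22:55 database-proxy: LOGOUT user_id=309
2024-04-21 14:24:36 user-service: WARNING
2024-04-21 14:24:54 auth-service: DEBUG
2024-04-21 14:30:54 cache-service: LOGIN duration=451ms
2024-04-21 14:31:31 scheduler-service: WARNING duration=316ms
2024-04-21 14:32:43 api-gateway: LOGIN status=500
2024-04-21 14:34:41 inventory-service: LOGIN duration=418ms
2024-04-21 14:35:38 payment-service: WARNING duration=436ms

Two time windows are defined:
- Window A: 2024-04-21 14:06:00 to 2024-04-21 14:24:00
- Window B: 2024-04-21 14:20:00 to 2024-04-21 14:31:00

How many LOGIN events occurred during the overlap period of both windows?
1

To find overlap events:

1. Window A: 2024-04-21 14:06:00 to 2024-04-21 14:24:00
2. Window B: 2024-04-21 14:20:00 to 2024-04-21 14:31:00
3. Overlap period: 2024-04-21 14:20:00 to 2024-04-21 14:24:00
4. Count LOGIN events in overlap: 1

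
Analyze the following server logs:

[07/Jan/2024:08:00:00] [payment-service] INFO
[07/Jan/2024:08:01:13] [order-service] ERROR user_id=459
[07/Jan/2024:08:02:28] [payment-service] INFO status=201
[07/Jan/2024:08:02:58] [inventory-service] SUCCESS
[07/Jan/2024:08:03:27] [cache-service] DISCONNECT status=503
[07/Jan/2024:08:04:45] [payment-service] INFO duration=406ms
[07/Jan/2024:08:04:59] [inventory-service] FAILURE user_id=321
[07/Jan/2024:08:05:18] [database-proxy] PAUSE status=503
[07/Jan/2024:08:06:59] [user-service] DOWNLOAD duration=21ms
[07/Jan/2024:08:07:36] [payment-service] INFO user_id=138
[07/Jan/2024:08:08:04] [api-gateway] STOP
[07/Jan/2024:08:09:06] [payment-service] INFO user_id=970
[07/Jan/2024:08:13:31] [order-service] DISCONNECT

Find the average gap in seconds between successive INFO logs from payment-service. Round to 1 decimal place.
136.5

To calculate average interval:

1. Find all INFO events for payment-service in order
2. Calculate time gaps between consecutive events
3. Compute mean of gaps: 546 / 4 = 136.5 seconds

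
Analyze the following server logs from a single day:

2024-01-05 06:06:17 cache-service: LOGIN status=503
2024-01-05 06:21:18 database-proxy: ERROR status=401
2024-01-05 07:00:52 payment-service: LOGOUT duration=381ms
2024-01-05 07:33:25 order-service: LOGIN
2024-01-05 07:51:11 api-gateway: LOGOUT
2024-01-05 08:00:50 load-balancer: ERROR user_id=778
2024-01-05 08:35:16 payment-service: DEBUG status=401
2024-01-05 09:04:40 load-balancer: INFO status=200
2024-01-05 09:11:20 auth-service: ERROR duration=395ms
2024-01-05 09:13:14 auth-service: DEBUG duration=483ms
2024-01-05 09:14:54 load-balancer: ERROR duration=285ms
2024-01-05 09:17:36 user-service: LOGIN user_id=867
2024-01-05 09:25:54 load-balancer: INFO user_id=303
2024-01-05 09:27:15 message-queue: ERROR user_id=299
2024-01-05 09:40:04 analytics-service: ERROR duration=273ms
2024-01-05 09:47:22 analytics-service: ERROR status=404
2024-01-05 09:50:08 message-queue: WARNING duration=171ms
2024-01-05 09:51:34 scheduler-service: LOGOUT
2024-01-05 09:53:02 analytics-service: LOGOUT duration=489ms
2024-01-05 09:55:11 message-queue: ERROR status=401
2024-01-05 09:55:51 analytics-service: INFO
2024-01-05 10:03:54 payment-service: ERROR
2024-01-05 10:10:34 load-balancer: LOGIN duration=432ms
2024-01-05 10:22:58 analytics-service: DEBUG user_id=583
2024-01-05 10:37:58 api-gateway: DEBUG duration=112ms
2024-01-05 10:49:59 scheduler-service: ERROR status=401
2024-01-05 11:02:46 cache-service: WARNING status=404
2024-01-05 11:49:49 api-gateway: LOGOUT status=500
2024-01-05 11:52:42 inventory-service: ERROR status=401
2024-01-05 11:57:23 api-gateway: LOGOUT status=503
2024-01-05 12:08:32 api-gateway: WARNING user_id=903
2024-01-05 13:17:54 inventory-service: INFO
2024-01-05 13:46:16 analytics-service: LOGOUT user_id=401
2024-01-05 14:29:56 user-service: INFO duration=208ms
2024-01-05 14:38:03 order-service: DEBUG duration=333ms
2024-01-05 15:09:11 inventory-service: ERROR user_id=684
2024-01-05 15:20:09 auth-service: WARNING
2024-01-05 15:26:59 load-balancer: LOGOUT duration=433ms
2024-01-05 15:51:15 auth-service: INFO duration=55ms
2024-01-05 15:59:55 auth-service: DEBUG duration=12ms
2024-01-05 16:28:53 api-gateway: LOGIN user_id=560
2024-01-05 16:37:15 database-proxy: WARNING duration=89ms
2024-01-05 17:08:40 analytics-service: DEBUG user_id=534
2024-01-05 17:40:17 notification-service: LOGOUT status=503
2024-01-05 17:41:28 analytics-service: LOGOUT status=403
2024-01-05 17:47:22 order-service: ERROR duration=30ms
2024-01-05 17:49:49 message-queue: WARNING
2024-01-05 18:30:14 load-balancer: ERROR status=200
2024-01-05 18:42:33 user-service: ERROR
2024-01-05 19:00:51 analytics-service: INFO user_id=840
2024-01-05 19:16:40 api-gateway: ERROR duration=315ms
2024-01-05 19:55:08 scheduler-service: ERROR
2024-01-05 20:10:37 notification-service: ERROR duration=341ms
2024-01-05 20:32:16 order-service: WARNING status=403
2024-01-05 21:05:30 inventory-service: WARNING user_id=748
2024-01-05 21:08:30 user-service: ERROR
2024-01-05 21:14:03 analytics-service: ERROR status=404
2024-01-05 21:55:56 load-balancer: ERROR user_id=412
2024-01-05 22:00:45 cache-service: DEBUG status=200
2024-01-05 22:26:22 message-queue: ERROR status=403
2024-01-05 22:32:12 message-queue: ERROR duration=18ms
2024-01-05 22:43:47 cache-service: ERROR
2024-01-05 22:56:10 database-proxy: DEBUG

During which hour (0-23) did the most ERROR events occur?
9

To find the peak hour:

1. Group all ERROR events by hour
2. Count events in each hour
3. Find hour with maximum count
4. Peak hour: 9 (with 6 events)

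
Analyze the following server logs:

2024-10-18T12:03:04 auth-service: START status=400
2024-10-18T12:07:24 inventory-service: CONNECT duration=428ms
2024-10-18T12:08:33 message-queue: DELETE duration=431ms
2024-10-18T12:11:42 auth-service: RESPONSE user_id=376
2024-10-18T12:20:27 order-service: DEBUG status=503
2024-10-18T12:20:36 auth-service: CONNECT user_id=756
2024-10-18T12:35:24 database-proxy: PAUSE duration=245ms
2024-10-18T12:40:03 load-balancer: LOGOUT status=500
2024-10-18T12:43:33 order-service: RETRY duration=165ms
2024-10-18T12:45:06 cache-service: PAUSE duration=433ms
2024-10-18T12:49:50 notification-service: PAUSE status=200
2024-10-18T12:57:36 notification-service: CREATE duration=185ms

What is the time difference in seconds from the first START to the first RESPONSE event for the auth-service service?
518

To find the time between events:

1. Locate the first START event for auth-service: 2024-10-18T12:03:04
2. Locate the first RESPONSE event for auth-service: 2024-10-18T12:11:42
3. Calculate the difference: 2024-10-18T12:11:42 - 2024-10-18T12:03:04 = 518 seconds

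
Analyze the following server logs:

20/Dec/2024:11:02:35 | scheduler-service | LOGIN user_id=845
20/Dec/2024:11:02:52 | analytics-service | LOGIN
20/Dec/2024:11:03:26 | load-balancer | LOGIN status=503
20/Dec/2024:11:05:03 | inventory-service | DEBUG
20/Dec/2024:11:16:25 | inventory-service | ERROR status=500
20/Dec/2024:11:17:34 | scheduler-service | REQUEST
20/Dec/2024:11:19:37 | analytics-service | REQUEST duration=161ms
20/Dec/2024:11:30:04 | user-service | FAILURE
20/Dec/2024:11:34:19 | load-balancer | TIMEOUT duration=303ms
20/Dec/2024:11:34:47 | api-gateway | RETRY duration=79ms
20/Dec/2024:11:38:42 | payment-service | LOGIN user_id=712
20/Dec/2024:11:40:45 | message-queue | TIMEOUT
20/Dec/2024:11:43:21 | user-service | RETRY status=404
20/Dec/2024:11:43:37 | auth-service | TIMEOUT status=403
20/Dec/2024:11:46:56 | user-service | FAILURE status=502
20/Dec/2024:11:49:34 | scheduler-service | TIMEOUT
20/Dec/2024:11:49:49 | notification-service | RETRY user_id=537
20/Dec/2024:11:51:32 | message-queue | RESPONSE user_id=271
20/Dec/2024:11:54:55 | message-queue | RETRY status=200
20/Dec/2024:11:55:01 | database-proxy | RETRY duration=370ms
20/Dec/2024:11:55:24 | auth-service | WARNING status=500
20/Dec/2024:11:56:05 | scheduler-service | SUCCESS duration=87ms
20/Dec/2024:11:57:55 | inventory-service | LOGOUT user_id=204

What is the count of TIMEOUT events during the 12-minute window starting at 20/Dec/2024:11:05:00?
0

To count events in the time window:

1. Window boundaries: 20/Dec/2024:11:05:00 to 20/Dec/2024:11:17:00
2. Filter for TIMEOUT events within this window
3. Count matching events: 0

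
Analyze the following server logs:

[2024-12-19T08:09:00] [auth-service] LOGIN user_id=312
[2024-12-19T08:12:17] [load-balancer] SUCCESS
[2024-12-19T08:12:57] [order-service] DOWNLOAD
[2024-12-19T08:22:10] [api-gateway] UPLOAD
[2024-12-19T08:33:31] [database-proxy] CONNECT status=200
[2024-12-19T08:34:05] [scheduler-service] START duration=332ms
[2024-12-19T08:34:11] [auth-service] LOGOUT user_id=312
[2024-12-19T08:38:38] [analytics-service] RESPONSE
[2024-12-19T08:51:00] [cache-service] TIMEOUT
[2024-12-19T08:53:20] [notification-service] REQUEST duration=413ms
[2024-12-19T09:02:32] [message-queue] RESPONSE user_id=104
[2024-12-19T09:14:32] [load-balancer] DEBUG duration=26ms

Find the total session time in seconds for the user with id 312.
1511

To calculate session duration:

1. Find LOGIN event for user_id=312: 2024-12-19T08:09:00
2. Find LOGOUT event for user_id=312: 2024-12-19T08:34:11
3. Session duration: 2024-12-19T08:34:11 - 2024-12-19T08:09:00 = 1511 seconds (25 minutes)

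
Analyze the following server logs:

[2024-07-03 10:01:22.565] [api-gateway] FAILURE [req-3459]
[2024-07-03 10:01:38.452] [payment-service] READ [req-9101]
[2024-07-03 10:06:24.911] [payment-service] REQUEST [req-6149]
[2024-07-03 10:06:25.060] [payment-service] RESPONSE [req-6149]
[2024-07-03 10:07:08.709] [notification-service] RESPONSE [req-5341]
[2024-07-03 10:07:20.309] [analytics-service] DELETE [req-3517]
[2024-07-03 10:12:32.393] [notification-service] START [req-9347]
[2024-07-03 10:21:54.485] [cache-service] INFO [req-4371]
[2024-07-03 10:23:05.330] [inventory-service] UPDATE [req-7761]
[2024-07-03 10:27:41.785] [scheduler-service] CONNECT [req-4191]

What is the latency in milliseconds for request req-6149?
149

To calculate latency:

1. Find REQUEST with id req-6149: 2024-07-03 10:06:24.911
2. Find RESPONSE with id req-6149: 2024-07-03 10:06:25.060
3. Latency: 2024-07-03 10:06:25.060 - 2024-07-03 10:06:24.911 = 149ms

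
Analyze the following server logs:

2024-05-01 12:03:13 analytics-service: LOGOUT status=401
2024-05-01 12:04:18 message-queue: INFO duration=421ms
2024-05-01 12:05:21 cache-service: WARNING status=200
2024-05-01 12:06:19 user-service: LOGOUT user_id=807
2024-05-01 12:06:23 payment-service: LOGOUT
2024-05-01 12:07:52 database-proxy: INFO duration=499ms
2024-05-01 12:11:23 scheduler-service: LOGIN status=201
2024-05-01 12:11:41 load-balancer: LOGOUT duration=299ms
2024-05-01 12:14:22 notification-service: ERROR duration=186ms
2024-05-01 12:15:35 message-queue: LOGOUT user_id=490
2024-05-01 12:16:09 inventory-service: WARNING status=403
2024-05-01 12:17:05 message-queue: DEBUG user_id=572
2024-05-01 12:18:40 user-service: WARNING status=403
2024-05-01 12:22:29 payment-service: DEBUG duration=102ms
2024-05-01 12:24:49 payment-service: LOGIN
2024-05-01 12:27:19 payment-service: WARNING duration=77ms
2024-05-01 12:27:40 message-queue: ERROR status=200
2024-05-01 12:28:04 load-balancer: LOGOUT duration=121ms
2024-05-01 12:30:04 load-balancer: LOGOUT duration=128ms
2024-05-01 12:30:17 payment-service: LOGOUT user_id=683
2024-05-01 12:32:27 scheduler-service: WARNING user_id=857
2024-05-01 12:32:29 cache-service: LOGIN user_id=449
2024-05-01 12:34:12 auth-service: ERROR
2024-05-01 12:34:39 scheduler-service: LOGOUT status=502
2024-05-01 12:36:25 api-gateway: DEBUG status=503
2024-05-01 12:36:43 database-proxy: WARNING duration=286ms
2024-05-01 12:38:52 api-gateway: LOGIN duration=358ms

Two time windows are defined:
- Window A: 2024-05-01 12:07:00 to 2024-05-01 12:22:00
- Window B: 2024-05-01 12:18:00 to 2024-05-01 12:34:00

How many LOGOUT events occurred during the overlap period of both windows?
0

To find overlap events:

1. Window A: 2024-05-01 12:07:00 to 2024-05-01 12:22:00
2. Window B: 2024-05-01 12:18:00 to 2024-05-01 12:34:00
3. Overlap period: 2024-05-01 12:18:00 to 2024-05-01 12:22:00
4. Count LOGOUT events in overlap: 0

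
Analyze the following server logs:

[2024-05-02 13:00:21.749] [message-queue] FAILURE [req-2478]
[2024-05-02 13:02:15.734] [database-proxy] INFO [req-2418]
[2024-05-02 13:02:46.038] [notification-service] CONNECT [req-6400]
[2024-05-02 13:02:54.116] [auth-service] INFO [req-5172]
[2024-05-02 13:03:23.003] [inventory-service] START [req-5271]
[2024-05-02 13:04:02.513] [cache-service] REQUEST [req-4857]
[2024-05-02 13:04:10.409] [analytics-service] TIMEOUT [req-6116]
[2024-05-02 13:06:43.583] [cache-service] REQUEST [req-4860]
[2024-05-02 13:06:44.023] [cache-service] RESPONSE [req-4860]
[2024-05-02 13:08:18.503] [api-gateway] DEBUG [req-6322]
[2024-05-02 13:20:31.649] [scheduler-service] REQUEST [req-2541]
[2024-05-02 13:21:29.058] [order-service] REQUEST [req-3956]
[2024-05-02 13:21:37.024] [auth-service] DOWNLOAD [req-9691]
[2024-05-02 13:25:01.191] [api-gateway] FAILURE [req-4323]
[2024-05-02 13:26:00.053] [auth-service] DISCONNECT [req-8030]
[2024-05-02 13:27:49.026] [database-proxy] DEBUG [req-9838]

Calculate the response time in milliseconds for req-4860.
440

To calculate latency:

1. Find REQUEST with id req-4860: 2024-05-02 13:06:43.583
2. Find RESPONSE with id req-4860: 2024-05-02 13:06:44.023
3. Latency: 2024-05-02 13:06:44.023 - 2024-05-02 13:06:43.583 = 440ms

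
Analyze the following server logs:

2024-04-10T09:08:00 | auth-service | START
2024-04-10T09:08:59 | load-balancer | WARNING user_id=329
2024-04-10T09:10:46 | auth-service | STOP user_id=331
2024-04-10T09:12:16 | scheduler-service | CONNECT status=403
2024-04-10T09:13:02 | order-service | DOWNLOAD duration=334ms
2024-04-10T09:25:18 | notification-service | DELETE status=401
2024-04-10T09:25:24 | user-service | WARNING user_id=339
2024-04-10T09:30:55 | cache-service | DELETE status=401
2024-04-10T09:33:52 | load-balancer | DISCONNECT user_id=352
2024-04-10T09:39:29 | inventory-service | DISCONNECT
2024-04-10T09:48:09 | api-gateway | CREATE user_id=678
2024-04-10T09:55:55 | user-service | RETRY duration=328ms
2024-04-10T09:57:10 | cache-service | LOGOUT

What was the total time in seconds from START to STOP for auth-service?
166

To calculate state duration:

1. Find START event for auth-service: 2024-04-10T09:08:00
2. Find STOP event for auth-service: 2024-04-10T09:10:46
3. Calculate duration: 2024-04-10T09:10:46 - 2024-04-10T09:08:00 = 166 seconds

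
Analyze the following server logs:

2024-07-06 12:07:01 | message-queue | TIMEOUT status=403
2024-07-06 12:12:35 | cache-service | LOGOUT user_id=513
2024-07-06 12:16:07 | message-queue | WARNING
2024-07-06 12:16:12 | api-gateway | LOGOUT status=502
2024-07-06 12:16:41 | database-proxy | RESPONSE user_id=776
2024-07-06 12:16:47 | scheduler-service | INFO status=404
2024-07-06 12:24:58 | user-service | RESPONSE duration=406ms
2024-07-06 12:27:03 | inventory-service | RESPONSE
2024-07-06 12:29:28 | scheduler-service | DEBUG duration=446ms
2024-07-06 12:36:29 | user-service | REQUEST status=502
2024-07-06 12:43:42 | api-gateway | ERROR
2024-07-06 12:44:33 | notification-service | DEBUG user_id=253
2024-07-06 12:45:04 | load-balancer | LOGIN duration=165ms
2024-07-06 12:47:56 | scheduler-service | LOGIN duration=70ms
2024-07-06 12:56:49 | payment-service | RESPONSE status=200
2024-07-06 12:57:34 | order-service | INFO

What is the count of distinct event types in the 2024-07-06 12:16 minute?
4

To count unique event types:

1. Filter events in the minute starting at 2024-07-06 12:16
2. Extract event types from matching entries
3. Count unique types: 4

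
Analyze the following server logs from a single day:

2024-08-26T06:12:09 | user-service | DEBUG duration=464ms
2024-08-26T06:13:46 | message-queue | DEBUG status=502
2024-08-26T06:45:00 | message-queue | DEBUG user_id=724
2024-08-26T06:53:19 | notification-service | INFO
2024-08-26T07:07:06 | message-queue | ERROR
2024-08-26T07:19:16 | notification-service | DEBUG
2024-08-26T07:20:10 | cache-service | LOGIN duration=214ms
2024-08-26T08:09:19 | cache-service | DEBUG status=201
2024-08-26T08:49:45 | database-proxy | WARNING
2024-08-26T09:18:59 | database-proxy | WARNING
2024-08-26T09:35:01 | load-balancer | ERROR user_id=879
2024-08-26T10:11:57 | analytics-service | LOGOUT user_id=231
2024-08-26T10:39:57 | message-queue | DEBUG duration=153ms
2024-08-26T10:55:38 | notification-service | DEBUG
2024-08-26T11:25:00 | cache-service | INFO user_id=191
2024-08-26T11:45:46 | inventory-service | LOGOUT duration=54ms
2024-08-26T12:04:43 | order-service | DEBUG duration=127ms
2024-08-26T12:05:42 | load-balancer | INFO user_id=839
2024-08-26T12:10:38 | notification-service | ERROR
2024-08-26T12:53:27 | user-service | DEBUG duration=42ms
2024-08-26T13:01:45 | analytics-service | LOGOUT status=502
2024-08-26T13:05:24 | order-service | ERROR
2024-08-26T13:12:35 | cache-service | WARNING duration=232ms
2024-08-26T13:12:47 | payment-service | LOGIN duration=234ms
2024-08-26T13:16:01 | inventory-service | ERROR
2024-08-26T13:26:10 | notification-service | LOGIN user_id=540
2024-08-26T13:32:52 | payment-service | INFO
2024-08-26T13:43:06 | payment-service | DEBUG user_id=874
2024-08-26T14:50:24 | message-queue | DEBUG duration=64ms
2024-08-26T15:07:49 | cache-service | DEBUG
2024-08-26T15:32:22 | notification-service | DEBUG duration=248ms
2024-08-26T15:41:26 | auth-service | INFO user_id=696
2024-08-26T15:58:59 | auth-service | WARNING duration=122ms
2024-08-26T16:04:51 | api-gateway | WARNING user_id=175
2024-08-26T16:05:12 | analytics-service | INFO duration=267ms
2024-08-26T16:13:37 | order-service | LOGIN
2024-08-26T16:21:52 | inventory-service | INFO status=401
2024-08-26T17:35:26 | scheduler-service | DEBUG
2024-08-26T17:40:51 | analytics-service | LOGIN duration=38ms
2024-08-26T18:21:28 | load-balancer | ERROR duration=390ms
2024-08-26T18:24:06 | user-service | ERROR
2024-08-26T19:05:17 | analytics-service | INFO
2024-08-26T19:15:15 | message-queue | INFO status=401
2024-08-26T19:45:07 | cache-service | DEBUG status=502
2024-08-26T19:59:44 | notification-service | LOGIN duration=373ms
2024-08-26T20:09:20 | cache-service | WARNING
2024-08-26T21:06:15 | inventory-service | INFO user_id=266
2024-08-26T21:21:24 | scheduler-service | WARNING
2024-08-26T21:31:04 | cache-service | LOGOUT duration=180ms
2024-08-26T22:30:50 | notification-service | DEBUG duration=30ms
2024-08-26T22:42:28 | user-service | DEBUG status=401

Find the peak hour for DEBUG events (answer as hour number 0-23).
6

To find the peak hour:

1. Group all DEBUG events by hour
2. Count events in each hour
3. Find hour with maximum count
4. Peak hour: 6 (with 3 events)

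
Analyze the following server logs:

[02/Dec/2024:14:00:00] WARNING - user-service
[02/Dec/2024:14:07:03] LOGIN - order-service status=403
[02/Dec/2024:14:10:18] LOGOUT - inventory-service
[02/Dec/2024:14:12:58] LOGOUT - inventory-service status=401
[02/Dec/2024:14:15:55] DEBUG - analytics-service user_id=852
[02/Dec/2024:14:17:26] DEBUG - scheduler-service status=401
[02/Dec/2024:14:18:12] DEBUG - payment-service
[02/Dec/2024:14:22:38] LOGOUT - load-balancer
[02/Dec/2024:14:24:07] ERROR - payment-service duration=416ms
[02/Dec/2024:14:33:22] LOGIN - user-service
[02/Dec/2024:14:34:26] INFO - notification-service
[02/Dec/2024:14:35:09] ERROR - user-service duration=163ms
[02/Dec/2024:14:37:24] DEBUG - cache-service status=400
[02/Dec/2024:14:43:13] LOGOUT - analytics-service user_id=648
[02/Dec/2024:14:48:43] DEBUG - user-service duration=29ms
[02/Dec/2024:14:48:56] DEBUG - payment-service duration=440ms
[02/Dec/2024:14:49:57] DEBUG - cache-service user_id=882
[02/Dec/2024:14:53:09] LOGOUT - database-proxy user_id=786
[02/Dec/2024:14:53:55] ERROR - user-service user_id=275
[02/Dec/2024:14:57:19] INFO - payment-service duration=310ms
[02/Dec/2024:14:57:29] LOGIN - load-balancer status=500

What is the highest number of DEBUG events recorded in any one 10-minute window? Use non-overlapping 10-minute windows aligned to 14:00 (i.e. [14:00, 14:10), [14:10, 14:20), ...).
3

To find the burst window:

1. Divide the log period into non-overlapping 10-minute windows starting at 14:00
2. Count DEBUG events in each window
3. Find the window with maximum count
4. Maximum events in a window: 3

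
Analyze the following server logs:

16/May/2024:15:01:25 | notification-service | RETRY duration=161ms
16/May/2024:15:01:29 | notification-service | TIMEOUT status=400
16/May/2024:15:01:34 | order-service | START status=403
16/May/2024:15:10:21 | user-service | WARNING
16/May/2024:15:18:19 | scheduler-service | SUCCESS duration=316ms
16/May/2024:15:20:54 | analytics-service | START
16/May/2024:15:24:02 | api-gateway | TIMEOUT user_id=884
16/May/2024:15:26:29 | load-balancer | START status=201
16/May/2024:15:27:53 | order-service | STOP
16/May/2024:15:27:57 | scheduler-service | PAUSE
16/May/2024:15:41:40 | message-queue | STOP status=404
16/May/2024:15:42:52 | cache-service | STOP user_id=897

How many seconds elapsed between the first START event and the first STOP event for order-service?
1579

To find the time between events:

1. Locate the first START event for order-service: 16/May/2024:15:01:34
2. Locate the first STOP event for order-service: 16/May/2024:15:27:53
3. Calculate the difference: 16/May/2024:15:27:53 - 16/May/2024:15:01:34 = 1579 seconds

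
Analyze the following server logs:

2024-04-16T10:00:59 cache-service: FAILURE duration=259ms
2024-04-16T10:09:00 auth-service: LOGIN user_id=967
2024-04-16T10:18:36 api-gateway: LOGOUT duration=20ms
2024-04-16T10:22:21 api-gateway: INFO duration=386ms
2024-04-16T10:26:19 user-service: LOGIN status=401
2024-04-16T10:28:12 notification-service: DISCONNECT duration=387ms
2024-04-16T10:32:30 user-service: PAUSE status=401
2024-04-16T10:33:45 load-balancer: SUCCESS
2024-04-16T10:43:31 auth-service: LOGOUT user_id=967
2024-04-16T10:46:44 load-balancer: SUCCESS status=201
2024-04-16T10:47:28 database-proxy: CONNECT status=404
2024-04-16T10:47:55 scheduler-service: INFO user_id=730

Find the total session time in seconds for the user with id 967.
2071

To calculate session duration:

1. Find LOGIN event for user_id=967: 2024-04-16T10:09:00
2. Find LOGOUT event for user_id=967: 2024-04-16T10:43:31
3. Session duration: 2024-04-16T10:43:31 - 2024-04-16T10:09:00 = 2071 seconds (34 minutes)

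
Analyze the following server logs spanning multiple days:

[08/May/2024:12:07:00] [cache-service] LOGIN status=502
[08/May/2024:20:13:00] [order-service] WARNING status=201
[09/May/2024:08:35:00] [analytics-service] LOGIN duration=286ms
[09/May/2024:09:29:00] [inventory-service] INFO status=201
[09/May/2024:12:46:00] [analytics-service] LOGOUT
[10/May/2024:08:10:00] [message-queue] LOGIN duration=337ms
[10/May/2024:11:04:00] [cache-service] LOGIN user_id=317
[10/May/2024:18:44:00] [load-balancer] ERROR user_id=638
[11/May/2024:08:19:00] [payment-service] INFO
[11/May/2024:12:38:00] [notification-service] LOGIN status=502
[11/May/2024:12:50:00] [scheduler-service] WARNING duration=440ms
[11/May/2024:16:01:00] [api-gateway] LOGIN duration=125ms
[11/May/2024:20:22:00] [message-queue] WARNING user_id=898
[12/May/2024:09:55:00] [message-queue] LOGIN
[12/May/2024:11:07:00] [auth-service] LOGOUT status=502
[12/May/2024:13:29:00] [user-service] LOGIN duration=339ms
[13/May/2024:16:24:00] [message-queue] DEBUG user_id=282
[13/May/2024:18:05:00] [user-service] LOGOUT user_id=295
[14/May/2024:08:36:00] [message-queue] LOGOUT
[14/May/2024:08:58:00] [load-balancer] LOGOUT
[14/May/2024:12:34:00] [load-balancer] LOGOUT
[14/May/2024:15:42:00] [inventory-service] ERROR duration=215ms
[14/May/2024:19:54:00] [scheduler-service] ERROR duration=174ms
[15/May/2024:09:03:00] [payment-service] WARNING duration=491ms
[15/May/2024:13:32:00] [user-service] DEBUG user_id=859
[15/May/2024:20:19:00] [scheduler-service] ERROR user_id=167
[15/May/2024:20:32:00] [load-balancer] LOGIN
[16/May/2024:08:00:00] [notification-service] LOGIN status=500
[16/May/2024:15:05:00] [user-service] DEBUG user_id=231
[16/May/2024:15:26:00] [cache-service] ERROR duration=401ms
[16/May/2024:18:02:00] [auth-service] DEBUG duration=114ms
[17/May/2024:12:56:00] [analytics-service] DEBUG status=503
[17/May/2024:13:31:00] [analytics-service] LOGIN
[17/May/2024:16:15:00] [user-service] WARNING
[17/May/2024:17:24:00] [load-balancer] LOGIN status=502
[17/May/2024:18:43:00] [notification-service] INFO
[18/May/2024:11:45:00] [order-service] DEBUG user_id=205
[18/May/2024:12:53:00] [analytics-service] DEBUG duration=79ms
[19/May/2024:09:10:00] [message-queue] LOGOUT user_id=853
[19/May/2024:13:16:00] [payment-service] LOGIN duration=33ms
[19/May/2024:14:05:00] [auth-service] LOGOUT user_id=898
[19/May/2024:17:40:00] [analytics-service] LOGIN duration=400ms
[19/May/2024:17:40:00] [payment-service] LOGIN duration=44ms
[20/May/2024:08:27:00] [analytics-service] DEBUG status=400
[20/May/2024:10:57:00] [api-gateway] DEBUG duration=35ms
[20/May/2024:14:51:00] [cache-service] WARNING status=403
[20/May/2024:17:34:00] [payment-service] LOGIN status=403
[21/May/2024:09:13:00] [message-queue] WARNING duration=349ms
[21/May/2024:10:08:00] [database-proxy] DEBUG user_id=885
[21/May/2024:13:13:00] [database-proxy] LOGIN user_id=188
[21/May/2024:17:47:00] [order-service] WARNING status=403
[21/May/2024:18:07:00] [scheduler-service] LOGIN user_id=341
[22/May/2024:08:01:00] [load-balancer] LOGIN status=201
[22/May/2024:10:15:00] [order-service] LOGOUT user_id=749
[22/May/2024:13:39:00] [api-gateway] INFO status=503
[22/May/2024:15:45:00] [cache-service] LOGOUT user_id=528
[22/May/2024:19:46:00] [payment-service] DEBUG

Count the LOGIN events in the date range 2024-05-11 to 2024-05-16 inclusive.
6

To filter by date range:

1. Date range: 2024-05-11 through 2024-05-16, both dates inclusive
2. Filter for LOGIN events whose date falls in this range
3. Count matching events: 6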